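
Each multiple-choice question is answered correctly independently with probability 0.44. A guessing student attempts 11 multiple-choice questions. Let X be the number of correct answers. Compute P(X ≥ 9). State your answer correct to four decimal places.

0.0125

X ~ Binomial(11, 0.44); P(X ≥ 9) = Σ C(11,k) p^k (1−p)^(11−k) over k:
  k=9: C(11,9)·0.44^9·0.56^2 = 0.010661
  k=10: C(11,10)·0.44^10·0.56^1 = 0.001675
  k=11: C(11,11)·0.44^11·0.56^0 = 0.000120
Total = 0.012456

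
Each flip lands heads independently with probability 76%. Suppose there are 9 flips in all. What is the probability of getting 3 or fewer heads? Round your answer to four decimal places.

X ~ Binomial(9, 0.76); P(X ≤ 3) = Σ C(9,k) p^k (1−p)^(9−k) over k:
  k=0: C(9,0)·0.76^0·0.24^9 = 0.000003
  k=1: C(9,1)·0.76^1·0.24^8 = 0.000075
  k=2: C(9,2)·0.76^2·0.24^7 = 0.000954
  k=3: C(9,3)·0.76^3·0.24^6 = 0.007047
Total = 0.008078

0.0081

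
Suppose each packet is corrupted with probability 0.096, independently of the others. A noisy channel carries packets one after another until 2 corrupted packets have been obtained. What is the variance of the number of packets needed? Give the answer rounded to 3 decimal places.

196.181

Y = total packets until the second success; negative binomial with r=2, p=0.096.
Var(Y) = r(1−p)/p² = 2·0.904 / 0.096² = 196.18056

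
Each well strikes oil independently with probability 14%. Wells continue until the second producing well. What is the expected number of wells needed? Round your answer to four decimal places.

14.2857

Y = total wells until the second success; negative binomial with r=2, p=0.14.
E[Y] = r / p = 2 / 0.14 = 14.285714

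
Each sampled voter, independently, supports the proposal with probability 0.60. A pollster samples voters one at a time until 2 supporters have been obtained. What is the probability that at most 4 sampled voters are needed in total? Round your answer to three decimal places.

Finishing within 4 sampled voters ⇔ at least 2 successes in the first 4. With X ~ Binomial(4, 0.60), P(Y ≤ 4) = 1 − P(X ≤ 1).
  k=0: C(4,0)·0.60^0·0.40^4 = 0.02560
  k=1: C(4,1)·0.60^1·0.40^3 = 0.15360
1 − 0.17920 = 0.82080

0.821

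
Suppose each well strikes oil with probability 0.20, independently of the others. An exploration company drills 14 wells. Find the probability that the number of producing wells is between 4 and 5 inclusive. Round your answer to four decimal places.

X ~ Binomial(14, 0.20); P(4 ≤ X ≤ 5) = Σ C(14,k) p^k (1−p)^(14−k) over k:
  k=4: C(14,4)·0.20^4·0.80^10 = 0.171970
  k=5: C(14,5)·0.20^5·0.80^9 = 0.085985
Total = 0.257956

0.2580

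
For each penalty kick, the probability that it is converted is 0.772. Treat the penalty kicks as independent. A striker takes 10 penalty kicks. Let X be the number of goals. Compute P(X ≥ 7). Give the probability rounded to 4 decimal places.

X ~ Binomial(10, 0.772); P(X ≥ 7) = Σ C(10,k) p^k (1−p)^(10−k) over k:
  k=7: C(10,7)·0.772^7·0.228^3 = 0.232438
  k=8: C(10,8)·0.772^8·0.228^2 = 0.295135
  k=9: C(10,9)·0.772^9·0.228^1 = 0.222070
  k=10: C(10,10)·0.772^10·0.228^0 = 0.075192
Total = 0.824835

0.8248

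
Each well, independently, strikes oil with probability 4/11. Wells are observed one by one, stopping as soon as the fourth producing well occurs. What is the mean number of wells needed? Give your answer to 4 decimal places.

Y = total wells until the fourth success; negative binomial with r=4, p=0.363636.
E[Y] = r / p = 4 / 0.363636 = 11.000000

11.0000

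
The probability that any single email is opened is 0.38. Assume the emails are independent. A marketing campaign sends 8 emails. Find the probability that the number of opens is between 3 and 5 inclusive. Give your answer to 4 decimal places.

X ~ Binomial(8, 0.38); P(3 ≤ X ≤ 5) = Σ C(8,k) p^k (1−p)^(8−k) over k:
  k=3: C(8,3)·0.38^3·0.62^5 = 0.281512
  k=4: C(8,4)·0.38^4·0.62^4 = 0.215675
  k=5: C(8,5)·0.38^5·0.62^3 = 0.105750
Total = 0.602937

0.6029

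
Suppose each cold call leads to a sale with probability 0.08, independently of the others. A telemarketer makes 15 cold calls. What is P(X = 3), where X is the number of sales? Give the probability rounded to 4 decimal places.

X ~ Binomial(n=15, p=0.08).
P(X=3) = C(15,3) · p^3 · (1−p)^12
= 455 · 0.000512 · 0.36767 = 0.085652

0.0857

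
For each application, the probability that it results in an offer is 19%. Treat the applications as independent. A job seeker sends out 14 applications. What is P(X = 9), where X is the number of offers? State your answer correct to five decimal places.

0.00023

X ~ Binomial(n=14, p=0.19).
P(X=9) = C(14,9) · p^9 · (1−p)^5
= 2002 · 3.2269e-07 · 0.34868 = 0.0002253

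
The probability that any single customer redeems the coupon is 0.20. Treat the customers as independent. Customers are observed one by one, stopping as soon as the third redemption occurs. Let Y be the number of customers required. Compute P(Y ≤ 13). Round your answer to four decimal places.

Finishing within 13 customers ⇔ at least 3 successes in the first 13. With X ~ Binomial(13, 0.20), P(Y ≤ 13) = 1 − P(X ≤ 2).
  k=0: C(13,0)·0.20^0·0.80^13 = 0.054976
  k=1: C(13,1)·0.20^1·0.80^12 = 0.178671
  k=2: C(13,2)·0.20^2·0.80^11 = 0.268006
1 − 0.501652 = 0.498348

0.4983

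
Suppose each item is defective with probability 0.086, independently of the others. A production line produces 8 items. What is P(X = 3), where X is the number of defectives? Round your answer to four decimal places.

0.0227

X ~ Binomial(n=8, p=0.086).
P(X=3) = C(8,3) · p^3 · (1−p)^5
= 56 · 0.00063606 · 0.63787 = 0.022720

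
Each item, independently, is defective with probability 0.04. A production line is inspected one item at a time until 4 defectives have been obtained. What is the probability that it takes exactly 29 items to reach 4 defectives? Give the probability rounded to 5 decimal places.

0.00302

Y = trial on which the fourth success occurs; negative binomial, r=4, p=0.04.
P(Y=29) = C(28,3) · p^4 · (1−p)^25
= 3276 · 2.56e-06 · 0.3604 = 0.0030225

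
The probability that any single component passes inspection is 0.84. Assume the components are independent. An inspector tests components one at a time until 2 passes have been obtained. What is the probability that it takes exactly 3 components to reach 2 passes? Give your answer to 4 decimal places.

Y = trial on which the second success occurs; negative binomial, r=2, p=0.84.
P(Y=3) = C(2,1) · p^2 · (1−p)^1
= 2 · 0.7056 · 0.16 = 0.225792

0.2258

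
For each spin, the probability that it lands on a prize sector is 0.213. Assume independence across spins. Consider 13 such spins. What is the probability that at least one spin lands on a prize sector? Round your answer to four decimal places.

P(at least one) = 1 − P(none) = 1 − (1 − 0.213)^13
= 1 − 0.044430 = 0.955570

0.9556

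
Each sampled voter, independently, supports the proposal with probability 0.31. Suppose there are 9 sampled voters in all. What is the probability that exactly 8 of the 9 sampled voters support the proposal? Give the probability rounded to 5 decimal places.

X ~ Binomial(n=9, p=0.31).
P(X=8) = C(9,8) · p^8 · (1−p)^1
= 9 · 8.5289e-05 · 0.69 = 0.0005296

0.00053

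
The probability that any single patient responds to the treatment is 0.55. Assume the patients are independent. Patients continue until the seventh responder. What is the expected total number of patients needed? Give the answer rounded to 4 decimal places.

12.7273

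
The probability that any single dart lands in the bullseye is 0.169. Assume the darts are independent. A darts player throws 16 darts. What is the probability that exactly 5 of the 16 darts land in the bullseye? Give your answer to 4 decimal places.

0.0786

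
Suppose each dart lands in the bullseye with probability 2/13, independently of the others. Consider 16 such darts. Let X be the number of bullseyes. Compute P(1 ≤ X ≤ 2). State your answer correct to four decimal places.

X ~ Binomial(16, 0.153846); P(1 ≤ X ≤ 2) = Σ C(16,k) p^k (1−p)^(16−k) over k:
  k=1: C(16,1)·0.153846^1·0.846154^15 = 0.200885
  k=2: C(16,2)·0.153846^2·0.846154^14 = 0.273934
Total = 0.474818

0.4748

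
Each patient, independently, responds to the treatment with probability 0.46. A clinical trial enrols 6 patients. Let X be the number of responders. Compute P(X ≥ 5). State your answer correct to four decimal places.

X ~ Binomial(6, 0.46); P(X ≥ 5) = Σ C(6,k) p^k (1−p)^(6−k) over k:
  k=5: C(6,5)·0.46^5·0.54^1 = 0.066732
  k=6: C(6,6)·0.46^6·0.54^0 = 0.009474
Total = 0.076206

0.0762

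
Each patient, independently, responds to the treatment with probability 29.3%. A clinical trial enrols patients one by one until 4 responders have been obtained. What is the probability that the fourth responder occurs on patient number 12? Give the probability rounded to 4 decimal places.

0.0759

Y = trial on which the fourth success occurs; negative binomial, r=4, p=0.293.
P(Y=12) = C(11,3) · p^4 · (1−p)^8
= 165 · 0.0073701 · 0.062425 = 0.075912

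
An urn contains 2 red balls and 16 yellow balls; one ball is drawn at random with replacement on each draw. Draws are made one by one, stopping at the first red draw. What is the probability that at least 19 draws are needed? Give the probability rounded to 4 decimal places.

0.1200

Y = number of draws to the first success; geometric, p = 0.111111.
P(Y > 18) = P(first 18 all fail) = (1−p)^18 = 0.120020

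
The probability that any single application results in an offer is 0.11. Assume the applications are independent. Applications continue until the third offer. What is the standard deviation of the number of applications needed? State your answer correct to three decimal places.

14.855

Y = total applications until the third success; negative binomial with r=3, p=0.11.
SD(Y) = √[r(1−p)/p²] = √(220.66116) = 14.85467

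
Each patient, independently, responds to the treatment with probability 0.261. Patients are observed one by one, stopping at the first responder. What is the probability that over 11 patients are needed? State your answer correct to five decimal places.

0.03590

Y = number of patients to the first success; geometric, p = 0.261.
P(Y > 11) = P(first 11 all fail) = (1−p)^11 = 0.0358995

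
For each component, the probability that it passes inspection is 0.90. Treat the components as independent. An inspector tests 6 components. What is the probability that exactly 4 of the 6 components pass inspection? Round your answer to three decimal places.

0.098

X ~ Binomial(n=6, p=0.90).
P(X=4) = C(6,4) · p^4 · (1−p)^2
= 15 · 0.6561 · 0.01 = 0.09842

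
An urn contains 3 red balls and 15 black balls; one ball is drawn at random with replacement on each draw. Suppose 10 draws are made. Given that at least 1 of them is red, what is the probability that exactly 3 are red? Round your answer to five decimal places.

X ~ Binomial(10, 0.166667). Want P(X=3 | X≥1) = P(X=3) / P(X≥1).
P(X=3) = C(10,3)·0.166667^3·0.833333^7 = 0.1550454
P(X≥1) = 1 − 0.1615056 = 0.8384944
Ratio = 0.1550454 / 0.8384944 = 0.1849092

0.18491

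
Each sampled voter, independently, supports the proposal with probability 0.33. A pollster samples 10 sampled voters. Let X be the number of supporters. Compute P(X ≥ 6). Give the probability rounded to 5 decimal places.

0.07320

X ~ Binomial(10, 0.33); P(X ≥ 6) = Σ C(10,k) p^k (1−p)^(10−k) over k:
  k=6: C(10,6)·0.33^6·0.67^4 = 0.0546515
  k=7: C(10,7)·0.33^7·0.67^3 = 0.0153817
  k=8: C(10,8)·0.33^8·0.67^2 = 0.0028410
  k=9: C(10,9)·0.33^9·0.67^1 = 0.0003110
  k=10: C(10,10)·0.33^10·0.67^0 = 0.0000153
Total = 0.0732005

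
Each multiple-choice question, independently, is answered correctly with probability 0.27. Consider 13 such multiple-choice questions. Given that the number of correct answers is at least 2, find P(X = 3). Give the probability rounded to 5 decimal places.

0.26795

X ~ Binomial(13, 0.27). Want P(X=3 | X≥2) = P(X=3) / P(X≥2).
P(X=3) = C(13,3)·0.27^3·0.73^10 = 0.2419279
P(X≥2) = 1 − 0.0167185 − 0.0803862 = 0.9028953
Ratio = 0.2419279 / 0.9028953 = 0.2679468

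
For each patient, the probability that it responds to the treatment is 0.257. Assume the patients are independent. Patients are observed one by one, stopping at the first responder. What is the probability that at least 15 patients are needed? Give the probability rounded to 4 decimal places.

Y = number of patients to the first success; geometric, p = 0.257.
P(Y > 14) = P(first 14 all fail) = (1−p)^14 = 0.015626

0.0156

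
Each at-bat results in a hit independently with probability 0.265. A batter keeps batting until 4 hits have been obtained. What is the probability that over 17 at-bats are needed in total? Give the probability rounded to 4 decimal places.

Needing more than 17 at-bats ⇔ fewer than 4 successes in the first 17. With X ~ Binomial(17, 0.265), P(Y > 17) = P(X ≤ 3).
  k=0: C(17,0)·0.265^0·0.735^17 = 0.005332
  k=1: C(17,1)·0.265^1·0.735^16 = 0.032681
  k=2: C(17,2)·0.265^2·0.735^15 = 0.094263
  k=3: C(17,3)·0.265^3·0.735^14 = 0.169930
P(X ≤ 3) = 0.302205

0.3022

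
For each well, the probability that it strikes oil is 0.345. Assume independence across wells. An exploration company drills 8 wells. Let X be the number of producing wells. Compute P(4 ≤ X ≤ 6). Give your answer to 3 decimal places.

0.280

X ~ Binomial(8, 0.345); P(4 ≤ X ≤ 6) = Σ C(8,k) p^k (1−p)^(8−k) over k:
  k=4: C(8,4)·0.345^4·0.655^4 = 0.18253
  k=5: C(8,5)·0.345^5·0.655^3 = 0.07691
  k=6: C(8,6)·0.345^6·0.655^2 = 0.02026
Total = 0.27970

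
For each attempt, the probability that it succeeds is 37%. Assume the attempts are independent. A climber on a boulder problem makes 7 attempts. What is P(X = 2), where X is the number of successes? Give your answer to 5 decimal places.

X ~ Binomial(n=7, p=0.37).
P(X=2) = C(7,2) · p^2 · (1−p)^5
= 21 · 0.1369 · 0.099244 = 0.2853156

0.28532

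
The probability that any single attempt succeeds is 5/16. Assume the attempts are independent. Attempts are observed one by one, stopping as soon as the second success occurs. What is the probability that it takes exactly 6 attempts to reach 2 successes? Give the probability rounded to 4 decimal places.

0.1091

Y = trial on which the second success occurs; negative binomial, r=2, p=0.3125.
P(Y=6) = C(5,1) · p^2 · (1−p)^4
= 5 · 0.097656 · 0.2234 = 0.109084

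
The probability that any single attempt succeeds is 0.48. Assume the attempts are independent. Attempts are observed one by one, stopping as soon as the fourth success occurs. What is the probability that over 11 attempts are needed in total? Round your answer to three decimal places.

Needing more than 11 attempts ⇔ fewer than 4 successes in the first 11. With X ~ Binomial(11, 0.48), P(Y > 11) = P(X ≤ 3).
  k=0: C(11,0)·0.48^0·0.52^11 = 0.00075
  k=1: C(11,1)·0.48^1·0.52^10 = 0.00763
  k=2: C(11,2)·0.48^2·0.52^9 = 0.03523
  k=3: C(11,3)·0.48^3·0.52^8 = 0.09755
P(X ≤ 3) = 0.14116

0.141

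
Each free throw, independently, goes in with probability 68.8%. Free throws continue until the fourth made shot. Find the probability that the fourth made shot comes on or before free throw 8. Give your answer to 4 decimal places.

0.9322

Finishing within 8 free throws ⇔ at least 4 successes in the first 8. With X ~ Binomial(8, 0.688), P(Y ≤ 8) = 1 − P(X ≤ 3).
  k=0: C(8,0)·0.688^0·0.312^8 = 0.000090
  k=1: C(8,1)·0.688^1·0.312^7 = 0.001584
  k=2: C(8,2)·0.688^2·0.312^6 = 0.012225
  k=3: C(8,3)·0.688^3·0.312^5 = 0.053917
1 − 0.067816 = 0.932184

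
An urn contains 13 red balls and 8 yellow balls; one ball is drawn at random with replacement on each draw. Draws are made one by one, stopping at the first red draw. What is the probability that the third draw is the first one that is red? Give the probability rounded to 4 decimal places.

0.0898

Geometric (trials to first success), p = 0.619048.
P(Y = 3) = (1−p)^2 · p = 0.14512 · 0.619048 = 0.089839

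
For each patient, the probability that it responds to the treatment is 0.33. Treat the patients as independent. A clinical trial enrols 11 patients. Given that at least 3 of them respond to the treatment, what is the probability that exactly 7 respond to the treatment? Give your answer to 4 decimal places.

X ~ Binomial(11, 0.33). Want P(X=7 | X≥3) = P(X=7) / P(X≥3).
P(X=7) = C(11,7)·0.33^7·0.67^4 = 0.028341
P(X≥3) = 1 − 0.012213 − 0.066169 − 0.162954 = 0.758664
Ratio = 0.028341 / 0.758664 = 0.037356

0.0374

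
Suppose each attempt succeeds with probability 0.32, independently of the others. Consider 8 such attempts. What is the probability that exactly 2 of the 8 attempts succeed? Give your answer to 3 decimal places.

X ~ Binomial(n=8, p=0.32).
P(X=2) = C(8,2) · p^2 · (1−p)^6
= 28 · 0.1024 · 0.098867 = 0.28347

0.283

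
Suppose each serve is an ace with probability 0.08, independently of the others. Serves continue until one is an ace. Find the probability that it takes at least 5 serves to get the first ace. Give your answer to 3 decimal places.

0.716

Y = number of serves to the first success; geometric, p = 0.08.
P(Y > 4) = P(first 4 all fail) = (1−p)^4 = 0.71639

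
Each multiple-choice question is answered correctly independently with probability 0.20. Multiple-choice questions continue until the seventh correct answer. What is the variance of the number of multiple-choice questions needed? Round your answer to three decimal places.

Y = total multiple-choice questions until the seventh success; negative binomial with r=7, p=0.20.
Var(Y) = r(1−p)/p² = 7·0.80 / 0.20² = 140.00000

140.000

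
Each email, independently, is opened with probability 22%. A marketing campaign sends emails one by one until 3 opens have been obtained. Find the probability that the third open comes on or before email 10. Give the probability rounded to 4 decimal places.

0.3831

Finishing within 10 emails ⇔ at least 3 successes in the first 10. With X ~ Binomial(10, 0.22), P(Y ≤ 10) = 1 − P(X ≤ 2).
  k=0: C(10,0)·0.22^0·0.78^10 = 0.083358
  k=1: C(10,1)·0.22^1·0.78^9 = 0.235112
  k=2: C(10,2)·0.22^2·0.78^8 = 0.298411
1 − 0.616880 = 0.383120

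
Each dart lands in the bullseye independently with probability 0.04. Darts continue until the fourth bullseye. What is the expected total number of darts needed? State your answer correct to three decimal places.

100.000

Y = total darts until the fourth success; negative binomial with r=4, p=0.04.
E[Y] = r / p = 4 / 0.04 = 100.00000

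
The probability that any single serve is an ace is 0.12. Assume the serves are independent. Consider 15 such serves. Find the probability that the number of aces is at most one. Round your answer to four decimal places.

X ~ Binomial(15, 0.12); P(X ≤ 1) = Σ C(15,k) p^k (1−p)^(15−k) over k:
  k=0: C(15,0)·0.12^0·0.88^15 = 0.146974
  k=1: C(15,1)·0.12^1·0.88^14 = 0.300628
Total = 0.447602

0.4476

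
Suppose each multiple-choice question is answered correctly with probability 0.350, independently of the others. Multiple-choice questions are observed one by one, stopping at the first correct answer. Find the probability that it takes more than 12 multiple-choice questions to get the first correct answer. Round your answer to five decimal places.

Y = number of multiple-choice questions to the first success; geometric, p = 0.35.
P(Y > 12) = P(first 12 all fail) = (1−p)^12 = 0.0056880

0.00569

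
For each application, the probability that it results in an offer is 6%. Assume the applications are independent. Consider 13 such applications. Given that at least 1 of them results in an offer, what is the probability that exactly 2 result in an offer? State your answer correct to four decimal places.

0.2573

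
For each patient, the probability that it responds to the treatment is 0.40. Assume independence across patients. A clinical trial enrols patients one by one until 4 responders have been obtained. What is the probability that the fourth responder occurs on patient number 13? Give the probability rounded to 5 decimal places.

0.05676

Y = trial on which the fourth success occurs; negative binomial, r=4, p=0.40.
P(Y=13) = C(12,3) · p^4 · (1−p)^9
= 220 · 0.0256 · 0.010078 = 0.0567576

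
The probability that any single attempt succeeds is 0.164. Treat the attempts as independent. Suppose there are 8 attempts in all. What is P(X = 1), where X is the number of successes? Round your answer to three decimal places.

X ~ Binomial(n=8, p=0.164).
P(X=1) = C(8,1) · p^1 · (1−p)^7
= 8 · 0.164 · 0.28539 = 0.37444

0.374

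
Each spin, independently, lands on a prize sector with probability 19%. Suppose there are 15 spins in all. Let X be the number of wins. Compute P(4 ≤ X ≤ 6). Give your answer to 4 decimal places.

0.3009

X ~ Binomial(15, 0.19); P(4 ≤ X ≤ 6) = Σ C(15,k) p^k (1−p)^(15−k) over k:
  k=4: C(15,4)·0.19^4·0.81^11 = 0.175179
  k=5: C(15,5)·0.19^5·0.81^10 = 0.090401
  k=6: C(15,6)·0.19^6·0.81^9 = 0.035342
Total = 0.300922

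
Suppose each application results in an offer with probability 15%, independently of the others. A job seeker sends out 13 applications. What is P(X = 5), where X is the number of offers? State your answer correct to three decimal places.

X ~ Binomial(n=13, p=0.15).
P(X=5) = C(13,5) · p^5 · (1−p)^8
= 1287 · 7.5937e-05 · 0.27249 = 0.02663

0.027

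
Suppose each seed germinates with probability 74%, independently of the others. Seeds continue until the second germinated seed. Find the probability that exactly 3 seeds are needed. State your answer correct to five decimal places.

0.28475

Y = trial on which the second success occurs; negative binomial, r=2, p=0.74.
P(Y=3) = C(2,1) · p^2 · (1−p)^1
= 2 · 0.5476 · 0.26 = 0.2847520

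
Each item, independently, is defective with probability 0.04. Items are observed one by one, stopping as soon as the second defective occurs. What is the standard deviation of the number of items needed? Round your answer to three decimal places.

34.641

Y = total items until the second success; negative binomial with r=2, p=0.04.
SD(Y) = √[r(1−p)/p²] = √(1200.00000) = 34.64102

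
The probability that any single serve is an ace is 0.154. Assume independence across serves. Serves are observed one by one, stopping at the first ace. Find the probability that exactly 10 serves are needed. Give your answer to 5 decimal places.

Geometric (trials to first success), p = 0.154.
P(Y = 10) = (1−p)^9 · p = 0.22199 · 0.154 = 0.0341864

0.03419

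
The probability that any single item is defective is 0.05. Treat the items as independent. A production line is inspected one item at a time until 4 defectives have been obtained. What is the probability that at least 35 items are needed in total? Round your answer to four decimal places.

0.9119

Needing more than 34 items ⇔ fewer than 4 successes in the first 34. With X ~ Binomial(34, 0.05), P(Y > 34) = P(X ≤ 3).
  k=0: C(34,0)·0.05^0·0.95^34 = 0.174825
  k=1: C(34,1)·0.05^1·0.95^33 = 0.312844
  k=2: C(34,2)·0.05^2·0.95^32 = 0.271680
  k=3: C(34,3)·0.05^3·0.95^31 = 0.152522
P(X ≤ 3) = 0.911871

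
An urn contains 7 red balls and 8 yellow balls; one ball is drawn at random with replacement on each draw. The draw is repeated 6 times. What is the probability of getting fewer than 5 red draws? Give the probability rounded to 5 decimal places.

0.91885

X ~ Binomial(6, 0.466667); P(X ≤ 4) = Σ C(6,k) p^k (1−p)^(6−k) over k:
  k=0: C(6,0)·0.466667^0·0.533333^6 = 0.0230140
  k=1: C(6,1)·0.466667^1·0.533333^5 = 0.1208236
  k=2: C(6,2)·0.466667^2·0.533333^4 = 0.2643016
  k=3: C(6,3)·0.466667^3·0.533333^3 = 0.3083518
  k=4: C(6,4)·0.466667^4·0.533333^2 = 0.2023559
Total = 0.9188469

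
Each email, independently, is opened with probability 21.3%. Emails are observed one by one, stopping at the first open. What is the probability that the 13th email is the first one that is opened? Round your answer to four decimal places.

0.0120

Geometric (trials to first success), p = 0.213.
P(Y = 13) = (1−p)^12 · p = 0.056454 · 0.213 = 0.012025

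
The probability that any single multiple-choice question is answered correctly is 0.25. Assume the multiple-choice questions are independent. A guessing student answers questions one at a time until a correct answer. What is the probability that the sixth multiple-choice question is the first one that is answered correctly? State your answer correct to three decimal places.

0.059

Geometric (trials to first success), p = 0.25.
P(Y = 6) = (1−p)^5 · p = 0.2373 · 0.25 = 0.05933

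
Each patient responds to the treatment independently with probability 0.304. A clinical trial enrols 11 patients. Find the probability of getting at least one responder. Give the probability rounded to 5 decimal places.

P(at least one) = 1 − P(none) = 1 − (1 − 0.304)^11
= 1 − 0.0185653 = 0.9814347

0.98143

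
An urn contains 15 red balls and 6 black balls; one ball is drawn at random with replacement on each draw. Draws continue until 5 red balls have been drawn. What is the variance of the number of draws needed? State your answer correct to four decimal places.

2.8000

Y = total draws until the fifth success; negative binomial with r=5, p=0.714286.
Var(Y) = r(1−p)/p² = 5·0.285714 / 0.714286² = 2.800000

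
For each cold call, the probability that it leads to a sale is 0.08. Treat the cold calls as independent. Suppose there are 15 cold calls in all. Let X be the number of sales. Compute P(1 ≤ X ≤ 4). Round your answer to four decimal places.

X ~ Binomial(15, 0.08); P(1 ≤ X ≤ 4) = Σ C(15,k) p^k (1−p)^(15−k) over k:
  k=1: C(15,1)·0.08^1·0.92^14 = 0.373431
  k=2: C(15,2)·0.08^2·0.92^13 = 0.227306
  k=3: C(15,3)·0.08^3·0.92^12 = 0.085652
  k=4: C(15,4)·0.08^4·0.92^11 = 0.022344
Total = 0.708733

0.7087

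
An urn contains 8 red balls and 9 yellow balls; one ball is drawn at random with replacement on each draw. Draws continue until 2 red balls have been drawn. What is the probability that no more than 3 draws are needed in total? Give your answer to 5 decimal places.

0.45593

Finishing within 3 draws ⇔ at least 2 successes in the first 3. With X ~ Binomial(3, 0.470588), P(Y ≤ 3) = 1 − P(X ≤ 1).
  k=0: C(3,0)·0.470588^0·0.529412^3 = 0.1483818
  k=1: C(3,1)·0.470588^1·0.529412^2 = 0.3956849
1 − 0.5440668 = 0.4559332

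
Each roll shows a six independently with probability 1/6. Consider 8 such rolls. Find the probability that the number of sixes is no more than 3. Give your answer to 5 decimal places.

X ~ Binomial(8, 0.166667); P(X ≤ 3) = Σ C(8,k) p^k (1−p)^(8−k) over k:
  k=0: C(8,0)·0.166667^0·0.833333^8 = 0.2325680
  k=1: C(8,1)·0.166667^1·0.833333^7 = 0.3721089
  k=2: C(8,2)·0.166667^2·0.833333^6 = 0.2604762
  k=3: C(8,3)·0.166667^3·0.833333^5 = 0.1041905
Total = 0.9693436

0.96934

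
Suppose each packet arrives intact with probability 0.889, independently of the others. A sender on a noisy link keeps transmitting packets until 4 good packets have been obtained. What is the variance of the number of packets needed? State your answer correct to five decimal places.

Y = total packets until the fourth success; negative binomial with r=4, p=0.889.
Var(Y) = r(1−p)/p² = 4·0.111 / 0.889² = 0.5617970

0.56180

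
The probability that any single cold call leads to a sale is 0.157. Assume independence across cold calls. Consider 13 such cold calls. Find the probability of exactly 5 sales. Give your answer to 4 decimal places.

0.0313

X ~ Binomial(n=13, p=0.157).
P(X=5) = C(13,5) · p^5 · (1−p)^8
= 1287 · 9.5389e-05 · 0.25505 = 0.031311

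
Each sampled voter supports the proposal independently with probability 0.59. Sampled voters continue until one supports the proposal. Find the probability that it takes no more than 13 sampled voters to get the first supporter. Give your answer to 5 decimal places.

0.99999

Y = number of sampled voters to the first success; geometric, p = 0.59.
P(Y ≤ 13) = 1 − (1−p)^13 = 1 − 0.0000093 = 0.9999907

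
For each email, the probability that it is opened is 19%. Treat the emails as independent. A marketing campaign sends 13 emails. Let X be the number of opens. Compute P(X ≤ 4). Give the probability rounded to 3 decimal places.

0.917

X ~ Binomial(13, 0.19); P(X ≤ 4) = Σ C(13,k) p^k (1−p)^(13−k) over k:
  k=0: C(13,0)·0.19^0·0.81^13 = 0.06461
  k=1: C(13,1)·0.19^1·0.81^12 = 0.19702
  k=2: C(13,2)·0.19^2·0.81^11 = 0.27729
  k=3: C(13,3)·0.19^3·0.81^10 = 0.23849
  k=4: C(13,4)·0.19^4·0.81^9 = 0.13986
Total = 0.91728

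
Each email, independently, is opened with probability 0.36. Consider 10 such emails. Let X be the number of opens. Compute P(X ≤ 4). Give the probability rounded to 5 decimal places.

0.72916

X ~ Binomial(10, 0.36); P(X ≤ 4) = Σ C(10,k) p^k (1−p)^(10−k) over k:
  k=0: C(10,0)·0.36^0·0.64^10 = 0.0115292
  k=1: C(10,1)·0.36^1·0.64^9 = 0.0648518
  k=2: C(10,2)·0.36^2·0.64^8 = 0.1641562
  k=3: C(10,3)·0.36^3·0.64^7 = 0.2462343
  k=4: C(10,4)·0.36^4·0.64^6 = 0.2423869
Total = 0.7291585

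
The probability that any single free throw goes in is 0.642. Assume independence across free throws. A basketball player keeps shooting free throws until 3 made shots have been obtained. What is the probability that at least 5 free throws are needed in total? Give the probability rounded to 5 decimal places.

0.45120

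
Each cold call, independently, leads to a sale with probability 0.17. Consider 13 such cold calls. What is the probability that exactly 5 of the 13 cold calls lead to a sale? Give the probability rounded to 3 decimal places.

0.041

X ~ Binomial(n=13, p=0.17).
P(X=5) = C(13,5) · p^5 · (1−p)^8
= 1287 · 0.00014199 · 0.22523 = 0.04116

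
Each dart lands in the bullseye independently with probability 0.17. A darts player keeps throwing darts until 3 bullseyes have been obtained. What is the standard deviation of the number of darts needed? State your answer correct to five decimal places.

Y = total darts until the third success; negative binomial with r=3, p=0.17.
SD(Y) = √[r(1−p)/p²] = √(86.1591696) = 9.2821964

9.28220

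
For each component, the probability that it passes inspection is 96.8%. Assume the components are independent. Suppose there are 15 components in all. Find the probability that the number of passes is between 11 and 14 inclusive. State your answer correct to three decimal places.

0.386

X ~ Binomial(15, 0.968); P(11 ≤ X ≤ 14) = Σ C(15,k) p^k (1−p)^(15−k) over k:
  k=11: C(15,11)·0.968^11·0.032^4 = 0.00100
  k=12: C(15,12)·0.968^12·0.032^3 = 0.01009
  k=13: C(15,13)·0.968^13·0.032^2 = 0.07045
  k=14: C(15,14)·0.968^14·0.032^1 = 0.30444
Total = 0.38598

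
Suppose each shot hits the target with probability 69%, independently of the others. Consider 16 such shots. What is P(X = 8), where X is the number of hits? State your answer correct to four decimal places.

0.0564

X ~ Binomial(n=16, p=0.69).
P(X=8) = C(16,8) · p^8 · (1−p)^8
= 12870 · 0.05138 · 8.5289e-05 = 0.056398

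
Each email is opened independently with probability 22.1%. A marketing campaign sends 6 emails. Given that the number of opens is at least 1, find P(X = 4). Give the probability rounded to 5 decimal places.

X ~ Binomial(6, 0.221). Want P(X=4 | X≥1) = P(X=4) / P(X≥1).
P(X=4) = C(6,4)·0.221^4·0.779^2 = 0.0217138
P(X≥1) = 1 − 0.2234728 = 0.7765272
Ratio = 0.0217138 / 0.7765272 = 0.0279627

0.02796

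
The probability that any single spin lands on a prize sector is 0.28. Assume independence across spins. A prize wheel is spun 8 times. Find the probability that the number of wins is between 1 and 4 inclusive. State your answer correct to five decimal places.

X ~ Binomial(8, 0.28); P(1 ≤ X ≤ 4) = Σ C(8,k) p^k (1−p)^(8−k) over k:
  k=1: C(8,1)·0.28^1·0.72^7 = 0.2246857
  k=2: C(8,2)·0.28^2·0.72^6 = 0.3058222
  k=3: C(8,3)·0.28^3·0.72^5 = 0.2378617
  k=4: C(8,4)·0.28^4·0.72^4 = 0.1156272
Total = 0.8839970

0.88400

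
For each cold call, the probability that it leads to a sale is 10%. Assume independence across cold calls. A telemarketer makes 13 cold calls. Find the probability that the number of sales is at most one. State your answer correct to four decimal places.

0.6213

X ~ Binomial(13, 0.10); P(X ≤ 1) = Σ C(13,k) p^k (1−p)^(13−k) over k:
  k=0: C(13,0)·0.10^0·0.90^13 = 0.254187
  k=1: C(13,1)·0.10^1·0.90^12 = 0.367158
Total = 0.621345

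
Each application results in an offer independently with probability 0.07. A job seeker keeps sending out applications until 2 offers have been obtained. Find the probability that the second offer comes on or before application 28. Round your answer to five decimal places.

Finishing within 28 applications ⇔ at least 2 successes in the first 28. With X ~ Binomial(28, 0.07), P(Y ≤ 28) = 1 − P(X ≤ 1).
  k=0: C(28,0)·0.07^0·0.93^28 = 0.1310758
  k=1: C(28,1)·0.07^1·0.93^27 = 0.2762458
1 − 0.4073216 = 0.5926784

0.59268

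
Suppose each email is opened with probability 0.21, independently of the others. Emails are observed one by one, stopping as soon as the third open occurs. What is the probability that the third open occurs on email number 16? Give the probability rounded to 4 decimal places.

Y = trial on which the third success occurs; negative binomial, r=3, p=0.21.
P(Y=16) = C(15,2) · p^3 · (1−p)^13
= 105 · 0.009261 · 0.046682 = 0.045394

0.0454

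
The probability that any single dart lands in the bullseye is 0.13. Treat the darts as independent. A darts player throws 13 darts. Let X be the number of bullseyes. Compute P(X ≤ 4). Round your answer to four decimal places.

0.9807

X ~ Binomial(13, 0.13); P(X ≤ 4) = Σ C(13,k) p^k (1−p)^(13−k) over k:
  k=0: C(13,0)·0.13^0·0.87^13 = 0.163588
  k=1: C(13,1)·0.13^1·0.87^12 = 0.317774
  k=2: C(13,2)·0.13^2·0.87^11 = 0.284900
  k=3: C(13,3)·0.13^3·0.87^10 = 0.156095
  k=4: C(13,4)·0.13^4·0.87^9 = 0.058311
Total = 0.980668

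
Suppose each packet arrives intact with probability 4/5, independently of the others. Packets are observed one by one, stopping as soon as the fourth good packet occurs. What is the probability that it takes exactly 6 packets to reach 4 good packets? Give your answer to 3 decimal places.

0.164

Y = trial on which the fourth success occurs; negative binomial, r=4, p=0.80.
P(Y=6) = C(5,3) · p^4 · (1−p)^2
= 10 · 0.4096 · 0.04 = 0.16384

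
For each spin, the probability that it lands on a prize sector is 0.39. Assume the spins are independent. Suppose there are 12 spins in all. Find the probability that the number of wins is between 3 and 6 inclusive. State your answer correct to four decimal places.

0.7642

X ~ Binomial(12, 0.39); P(3 ≤ X ≤ 6) = Σ C(12,k) p^k (1−p)^(12−k) over k:
  k=3: C(12,3)·0.39^3·0.61^9 = 0.152611
  k=4: C(12,4)·0.39^4·0.61^8 = 0.219534
  k=5: C(12,5)·0.39^5·0.61^7 = 0.224573
  k=6: C(12,6)·0.39^6·0.61^6 = 0.167509
Total = 0.764227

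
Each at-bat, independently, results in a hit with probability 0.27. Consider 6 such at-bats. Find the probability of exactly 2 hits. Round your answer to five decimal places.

X ~ Binomial(n=6, p=0.27).
P(X=2) = C(6,2) · p^2 · (1−p)^4
= 15 · 0.0729 · 0.28398 = 0.3105348

0.31053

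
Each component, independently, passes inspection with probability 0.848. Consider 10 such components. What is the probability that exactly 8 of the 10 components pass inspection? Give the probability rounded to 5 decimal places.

X ~ Binomial(n=10, p=0.848).
P(X=8) = C(10,8) · p^8 · (1−p)^2
= 45 · 0.2674 · 0.023104 = 0.2780139

0.27801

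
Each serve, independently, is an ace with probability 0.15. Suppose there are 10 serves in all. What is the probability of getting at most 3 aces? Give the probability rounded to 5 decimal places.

0.95003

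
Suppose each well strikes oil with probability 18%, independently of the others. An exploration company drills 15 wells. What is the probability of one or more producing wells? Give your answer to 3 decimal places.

0.949

P(at least one) = 1 − P(none) = 1 − (1 − 0.18)^15
= 1 − 0.05096 = 0.94904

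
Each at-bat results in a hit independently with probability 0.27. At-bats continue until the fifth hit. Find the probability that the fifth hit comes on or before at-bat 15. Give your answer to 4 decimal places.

Finishing within 15 at-bats ⇔ at least 5 successes in the first 15. With X ~ Binomial(15, 0.27), P(Y ≤ 15) = 1 − P(X ≤ 4).
  k=0: C(15,0)·0.27^0·0.73^15 = 0.008909
  k=1: C(15,1)·0.27^1·0.73^14 = 0.049428
  k=2: C(15,2)·0.27^2·0.73^13 = 0.127972
  k=3: C(15,3)·0.27^3·0.73^12 = 0.205105
  k=4: C(15,4)·0.27^4·0.73^11 = 0.227583
1 − 0.618997 = 0.381003

0.3810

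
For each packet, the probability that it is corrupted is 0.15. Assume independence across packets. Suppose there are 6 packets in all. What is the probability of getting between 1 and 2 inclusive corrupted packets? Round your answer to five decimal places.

X ~ Binomial(6, 0.15); P(1 ≤ X ≤ 2) = Σ C(6,k) p^k (1−p)^(6−k) over k:
  k=1: C(6,1)·0.15^1·0.85^5 = 0.3993348
  k=2: C(6,2)·0.15^2·0.85^4 = 0.1761771
Total = 0.5755119

0.57551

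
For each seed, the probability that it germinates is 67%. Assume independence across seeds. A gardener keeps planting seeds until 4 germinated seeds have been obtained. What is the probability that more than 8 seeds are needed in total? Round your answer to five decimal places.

0.08457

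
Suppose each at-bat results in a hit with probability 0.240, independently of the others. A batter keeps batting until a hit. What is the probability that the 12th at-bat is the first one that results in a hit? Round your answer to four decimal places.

0.0117

Geometric (trials to first success), p = 0.24.
P(Y = 12) = (1−p)^11 · p = 0.04886 · 0.24 = 0.011726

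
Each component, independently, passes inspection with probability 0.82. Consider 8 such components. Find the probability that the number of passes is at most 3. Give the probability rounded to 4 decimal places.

X ~ Binomial(8, 0.82); P(X ≤ 3) = Σ C(8,k) p^k (1−p)^(8−k) over k:
  k=0: C(8,0)·0.82^0·0.18^8 = 0.000001
  k=1: C(8,1)·0.82^1·0.18^7 = 0.000040
  k=2: C(8,2)·0.82^2·0.18^6 = 0.000640
  k=3: C(8,3)·0.82^3·0.18^5 = 0.005834
Total = 0.006516

0.0065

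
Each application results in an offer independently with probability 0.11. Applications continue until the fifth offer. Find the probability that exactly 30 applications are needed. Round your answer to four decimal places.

Y = trial on which the fifth success occurs; negative binomial, r=5, p=0.11.
P(Y=30) = C(29,4) · p^5 · (1−p)^25
= 23751 · 1.6105e-05 · 0.054294 = 0.020768

0.0208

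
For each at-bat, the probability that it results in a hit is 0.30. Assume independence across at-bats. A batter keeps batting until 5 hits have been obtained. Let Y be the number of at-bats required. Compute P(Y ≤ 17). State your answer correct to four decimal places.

Finishing within 17 at-bats ⇔ at least 5 successes in the first 17. With X ~ Binomial(17, 0.30), P(Y ≤ 17) = 1 − P(X ≤ 4).
  k=0: C(17,0)·0.30^0·0.70^17 = 0.002326
  k=1: C(17,1)·0.30^1·0.70^16 = 0.016949
  k=2: C(17,2)·0.30^2·0.70^15 = 0.058110
  k=3: C(17,3)·0.30^3·0.70^14 = 0.124522
  k=4: C(17,4)·0.30^4·0.70^13 = 0.186783
1 − 0.388690 = 0.611310

0.6113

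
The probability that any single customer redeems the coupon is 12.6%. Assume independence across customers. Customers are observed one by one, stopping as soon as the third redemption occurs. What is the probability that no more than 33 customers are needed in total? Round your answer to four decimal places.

Finishing within 33 customers ⇔ at least 3 successes in the first 33. With X ~ Binomial(33, 0.126), P(Y ≤ 33) = 1 − P(X ≤ 2).
  k=0: C(33,0)·0.126^0·0.874^33 = 0.011746
  k=1: C(33,1)·0.126^1·0.874^32 = 0.055879
  k=2: C(33,2)·0.126^2·0.874^31 = 0.128893
1 − 0.196518 = 0.803482

0.8035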